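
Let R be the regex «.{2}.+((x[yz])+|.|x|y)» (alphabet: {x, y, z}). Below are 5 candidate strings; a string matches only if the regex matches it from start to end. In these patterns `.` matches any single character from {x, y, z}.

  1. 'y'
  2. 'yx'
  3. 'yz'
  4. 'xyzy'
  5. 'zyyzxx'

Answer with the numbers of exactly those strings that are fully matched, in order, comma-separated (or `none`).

1 → no match
2 → no match
3 → no match
4 → match
5 → match

4, 5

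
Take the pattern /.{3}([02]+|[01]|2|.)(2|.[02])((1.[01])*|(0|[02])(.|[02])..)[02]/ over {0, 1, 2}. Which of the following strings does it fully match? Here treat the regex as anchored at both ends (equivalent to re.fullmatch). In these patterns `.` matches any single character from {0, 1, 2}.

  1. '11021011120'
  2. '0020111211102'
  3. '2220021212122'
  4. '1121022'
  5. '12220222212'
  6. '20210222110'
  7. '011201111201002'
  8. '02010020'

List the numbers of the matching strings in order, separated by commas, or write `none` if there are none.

1 → no match
2 → no match
3 → no match
4 → match
5 → match
6 → match
7 → no match
8 → no match

4, 5, 6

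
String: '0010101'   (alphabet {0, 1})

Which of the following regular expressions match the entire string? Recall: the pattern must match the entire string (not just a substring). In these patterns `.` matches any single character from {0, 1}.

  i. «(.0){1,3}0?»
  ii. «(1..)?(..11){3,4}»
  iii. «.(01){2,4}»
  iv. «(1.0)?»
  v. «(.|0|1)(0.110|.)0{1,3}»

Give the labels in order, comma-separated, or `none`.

iii

i → no match
ii → no match — must end with '11'
iii → match
iv → no match
v → no match — must end with '0'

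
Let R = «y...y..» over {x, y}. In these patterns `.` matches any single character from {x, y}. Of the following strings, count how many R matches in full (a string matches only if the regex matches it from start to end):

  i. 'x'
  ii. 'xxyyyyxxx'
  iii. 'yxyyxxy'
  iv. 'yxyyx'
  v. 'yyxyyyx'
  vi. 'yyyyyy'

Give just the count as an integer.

1

i → no match — must start with 'y'
ii → no match — must start with 'y'
iii → no match
iv → no match
v → match
vi → no match
Total matched: 1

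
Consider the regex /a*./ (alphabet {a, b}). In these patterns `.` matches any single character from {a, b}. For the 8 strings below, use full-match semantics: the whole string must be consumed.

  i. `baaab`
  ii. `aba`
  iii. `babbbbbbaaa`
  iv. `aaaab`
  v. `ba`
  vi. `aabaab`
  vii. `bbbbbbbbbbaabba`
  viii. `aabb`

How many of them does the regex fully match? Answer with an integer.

i → no match
ii → no match
iii → no match
iv → match
v → no match
vi → no match
vii → no match
viii → no match
Total matched: 1

1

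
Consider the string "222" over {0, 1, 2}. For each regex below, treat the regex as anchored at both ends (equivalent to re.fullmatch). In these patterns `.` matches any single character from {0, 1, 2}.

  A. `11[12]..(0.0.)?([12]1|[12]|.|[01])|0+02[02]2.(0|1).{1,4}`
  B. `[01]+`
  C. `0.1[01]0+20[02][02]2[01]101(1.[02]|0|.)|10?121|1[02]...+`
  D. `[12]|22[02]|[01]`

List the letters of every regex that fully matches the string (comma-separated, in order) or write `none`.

D

A → no match
B → no match
C → no match
D → match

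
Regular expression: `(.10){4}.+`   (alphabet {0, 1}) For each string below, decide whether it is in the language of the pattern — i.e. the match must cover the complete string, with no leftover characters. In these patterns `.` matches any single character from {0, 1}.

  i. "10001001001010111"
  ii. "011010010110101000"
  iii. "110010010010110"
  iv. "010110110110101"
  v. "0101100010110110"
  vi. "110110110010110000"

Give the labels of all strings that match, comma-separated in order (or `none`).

iii, iv, vi

i → no match
ii → no match
iii → match
iv → match
v → no match
vi → match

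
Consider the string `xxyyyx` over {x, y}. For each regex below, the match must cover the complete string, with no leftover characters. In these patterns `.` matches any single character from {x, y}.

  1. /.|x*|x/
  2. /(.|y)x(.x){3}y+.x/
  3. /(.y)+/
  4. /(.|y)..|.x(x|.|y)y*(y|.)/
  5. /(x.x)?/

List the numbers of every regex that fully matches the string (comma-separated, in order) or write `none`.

4

1 → no match
2 → no match
3 → no match — must end with `y`
4 → match
5 → no match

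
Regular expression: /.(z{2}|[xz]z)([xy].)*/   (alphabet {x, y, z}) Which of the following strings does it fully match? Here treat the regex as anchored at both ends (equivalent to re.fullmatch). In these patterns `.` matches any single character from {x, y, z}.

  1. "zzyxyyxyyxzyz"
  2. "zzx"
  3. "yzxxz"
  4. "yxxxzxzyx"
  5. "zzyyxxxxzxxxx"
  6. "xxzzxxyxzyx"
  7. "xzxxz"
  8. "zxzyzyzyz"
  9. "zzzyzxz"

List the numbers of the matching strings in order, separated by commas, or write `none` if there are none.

1 → no match
2 → no match
3 → no match
4 → no match
5 → no match
6 → no match
7 → no match
8 → match
9 → match

8, 9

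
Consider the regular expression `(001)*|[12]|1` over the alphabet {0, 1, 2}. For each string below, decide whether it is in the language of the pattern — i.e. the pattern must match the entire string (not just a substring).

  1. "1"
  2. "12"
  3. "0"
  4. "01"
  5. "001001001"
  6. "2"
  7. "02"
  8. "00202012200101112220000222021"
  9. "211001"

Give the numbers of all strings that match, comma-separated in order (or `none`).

1, 5, 6

1. "1" → match
2. "12" → no match
3. "0" → no match
4. "01" → no match
5. "001001001" → match
6. "2" → match
7. "02" → no match
8 → no match
9. "211001" → no match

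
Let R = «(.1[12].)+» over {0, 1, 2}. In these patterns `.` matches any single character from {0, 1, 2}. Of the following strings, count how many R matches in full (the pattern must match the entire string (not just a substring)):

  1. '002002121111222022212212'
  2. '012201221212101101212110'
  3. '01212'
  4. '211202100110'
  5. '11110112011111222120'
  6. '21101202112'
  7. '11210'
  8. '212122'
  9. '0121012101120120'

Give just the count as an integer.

1 → no match
2 → no match
3 → no match
4 → no match
5 → match
6 → no match
7 → no match
8 → no match
9 → match
Total matched: 2

2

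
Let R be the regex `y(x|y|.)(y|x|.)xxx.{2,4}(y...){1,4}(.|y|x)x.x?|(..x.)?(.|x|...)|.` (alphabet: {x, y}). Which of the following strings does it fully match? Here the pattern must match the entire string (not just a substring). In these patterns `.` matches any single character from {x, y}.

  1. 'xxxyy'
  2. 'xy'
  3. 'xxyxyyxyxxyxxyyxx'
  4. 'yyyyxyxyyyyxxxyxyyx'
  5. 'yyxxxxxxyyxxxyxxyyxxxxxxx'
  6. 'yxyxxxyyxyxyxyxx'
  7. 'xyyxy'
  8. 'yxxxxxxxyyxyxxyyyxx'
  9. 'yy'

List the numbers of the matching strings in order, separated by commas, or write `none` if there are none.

1. 'xxxyy' → match
2. 'xy' → no match
3 → no match
4 → no match
5 → match
6 → match
7. 'xyyxy' → no match
8 → no match
9. 'yy' → no match

1, 5, 6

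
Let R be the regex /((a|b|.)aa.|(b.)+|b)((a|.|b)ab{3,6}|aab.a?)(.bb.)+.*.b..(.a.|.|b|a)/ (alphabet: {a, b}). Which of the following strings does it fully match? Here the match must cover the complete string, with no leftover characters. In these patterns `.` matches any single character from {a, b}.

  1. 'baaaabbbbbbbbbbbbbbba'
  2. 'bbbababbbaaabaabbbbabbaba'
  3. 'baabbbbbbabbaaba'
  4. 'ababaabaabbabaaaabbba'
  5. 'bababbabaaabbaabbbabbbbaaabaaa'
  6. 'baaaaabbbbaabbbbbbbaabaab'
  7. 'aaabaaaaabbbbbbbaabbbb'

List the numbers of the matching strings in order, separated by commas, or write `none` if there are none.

2

1 → no match
2 → match
3 → no match
4 → no match
5 → no match
6 → no match
7 → no match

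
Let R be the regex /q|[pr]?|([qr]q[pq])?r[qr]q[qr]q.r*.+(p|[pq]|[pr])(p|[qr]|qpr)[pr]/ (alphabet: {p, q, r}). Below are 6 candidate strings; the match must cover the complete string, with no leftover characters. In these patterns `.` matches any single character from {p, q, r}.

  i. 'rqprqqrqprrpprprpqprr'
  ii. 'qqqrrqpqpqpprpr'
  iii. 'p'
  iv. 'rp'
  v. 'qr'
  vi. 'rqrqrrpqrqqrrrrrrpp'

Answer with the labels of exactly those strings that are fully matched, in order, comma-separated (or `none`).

i, iii

i → match
ii → no match
iii → match
iv → no match
v → no match
vi → no match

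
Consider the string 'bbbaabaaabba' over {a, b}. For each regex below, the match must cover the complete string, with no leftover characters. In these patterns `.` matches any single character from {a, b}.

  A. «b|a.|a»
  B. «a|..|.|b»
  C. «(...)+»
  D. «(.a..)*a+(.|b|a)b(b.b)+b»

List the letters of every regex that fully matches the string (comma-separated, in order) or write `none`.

A → no match
B → no match
C → match
D → no match — must end with 'bb'

C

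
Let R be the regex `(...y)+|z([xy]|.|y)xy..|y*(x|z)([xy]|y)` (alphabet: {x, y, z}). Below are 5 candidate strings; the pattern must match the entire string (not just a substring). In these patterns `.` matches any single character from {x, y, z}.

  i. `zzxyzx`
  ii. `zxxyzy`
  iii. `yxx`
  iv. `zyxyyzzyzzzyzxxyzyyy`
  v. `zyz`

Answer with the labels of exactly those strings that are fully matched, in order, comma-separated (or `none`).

i, ii, iii, iv

i → match
ii → match
iii → match
iv → match
v → no match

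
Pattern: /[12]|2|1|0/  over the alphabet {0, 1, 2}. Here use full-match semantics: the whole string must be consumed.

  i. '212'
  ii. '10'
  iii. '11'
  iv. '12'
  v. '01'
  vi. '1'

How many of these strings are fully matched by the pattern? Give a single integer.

1

i → no match
ii → no match
iii → no match
iv → no match
v → no match
vi → match
Total matched: 1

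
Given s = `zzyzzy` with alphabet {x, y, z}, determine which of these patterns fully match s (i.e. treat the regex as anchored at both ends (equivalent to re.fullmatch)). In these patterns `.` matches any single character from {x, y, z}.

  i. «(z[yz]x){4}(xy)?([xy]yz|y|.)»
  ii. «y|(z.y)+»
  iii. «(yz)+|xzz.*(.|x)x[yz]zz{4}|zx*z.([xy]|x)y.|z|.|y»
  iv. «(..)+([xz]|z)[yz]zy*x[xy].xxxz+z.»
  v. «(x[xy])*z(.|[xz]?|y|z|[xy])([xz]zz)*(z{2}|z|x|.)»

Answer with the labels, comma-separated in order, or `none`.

ii

i → no match
ii → match
iii → no match
iv → no match
v → no match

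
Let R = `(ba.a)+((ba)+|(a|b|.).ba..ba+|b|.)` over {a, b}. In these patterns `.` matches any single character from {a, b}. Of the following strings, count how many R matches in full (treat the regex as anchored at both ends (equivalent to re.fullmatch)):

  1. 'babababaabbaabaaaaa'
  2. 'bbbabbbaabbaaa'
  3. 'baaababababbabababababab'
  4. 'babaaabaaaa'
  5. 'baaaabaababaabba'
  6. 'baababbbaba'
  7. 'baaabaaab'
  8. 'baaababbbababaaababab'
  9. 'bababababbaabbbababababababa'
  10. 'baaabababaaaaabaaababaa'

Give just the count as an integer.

1

1 → no match
2 → no match — must start with 'ba'
3 → no match
4 → no match
5 → no match
6 → no match
7 → match
8 → no match
9 → no match
10 → no match
Total matched: 1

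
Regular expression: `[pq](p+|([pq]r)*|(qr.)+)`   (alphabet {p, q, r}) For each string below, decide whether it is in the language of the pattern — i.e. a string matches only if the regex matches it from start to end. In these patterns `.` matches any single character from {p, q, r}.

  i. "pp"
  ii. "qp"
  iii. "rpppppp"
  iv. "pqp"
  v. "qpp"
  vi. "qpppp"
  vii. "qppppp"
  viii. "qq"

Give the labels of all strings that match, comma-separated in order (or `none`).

i, ii, v, vi, vii

i → match
ii → match
iii → no match
iv → no match
v → match
vi → match
vii → match
viii → no match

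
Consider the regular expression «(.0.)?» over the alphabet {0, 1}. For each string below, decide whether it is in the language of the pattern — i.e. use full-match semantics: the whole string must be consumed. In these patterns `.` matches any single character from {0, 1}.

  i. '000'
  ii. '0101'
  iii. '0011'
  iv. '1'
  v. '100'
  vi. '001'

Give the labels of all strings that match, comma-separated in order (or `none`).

i → match
ii → no match
iii → no match
iv → no match
v → match
vi → match

i, v, vi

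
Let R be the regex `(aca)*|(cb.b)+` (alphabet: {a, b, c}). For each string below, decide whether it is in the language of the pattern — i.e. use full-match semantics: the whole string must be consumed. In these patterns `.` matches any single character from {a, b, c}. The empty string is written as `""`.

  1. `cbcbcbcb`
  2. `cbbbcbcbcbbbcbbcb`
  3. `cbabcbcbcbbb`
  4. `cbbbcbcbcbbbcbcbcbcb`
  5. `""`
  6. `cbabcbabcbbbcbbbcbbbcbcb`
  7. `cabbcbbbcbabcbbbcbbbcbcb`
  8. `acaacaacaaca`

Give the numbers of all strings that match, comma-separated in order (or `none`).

1, 3, 4, 5, 6, 8

1 → match
2 → no match
3 → match
4 → match
5 → match
6 → match
7 → no match
8 → match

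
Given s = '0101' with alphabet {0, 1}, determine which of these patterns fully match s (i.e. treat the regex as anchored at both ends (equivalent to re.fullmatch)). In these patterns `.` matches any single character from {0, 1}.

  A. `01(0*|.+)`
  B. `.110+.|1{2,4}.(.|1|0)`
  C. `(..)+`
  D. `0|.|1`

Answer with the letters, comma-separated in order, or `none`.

A → match
B → no match
C → match
D → no match

A, C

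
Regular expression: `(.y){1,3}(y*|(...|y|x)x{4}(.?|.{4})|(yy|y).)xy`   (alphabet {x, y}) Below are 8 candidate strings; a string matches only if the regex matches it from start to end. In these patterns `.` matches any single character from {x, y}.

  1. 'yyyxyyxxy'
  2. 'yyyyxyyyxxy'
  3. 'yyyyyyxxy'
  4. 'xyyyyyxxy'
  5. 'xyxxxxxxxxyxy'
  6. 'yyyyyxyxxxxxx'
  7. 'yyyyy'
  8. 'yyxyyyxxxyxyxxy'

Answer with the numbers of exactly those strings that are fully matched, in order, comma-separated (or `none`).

2, 3, 4, 5

1. 'yyyxyyxxy' → no match
2. 'yyyyxyyyxxy' → match
3. 'yyyyyyxxy' → match
4. 'xyyyyyxxy' → match
5 → match
6 → no match — must end with 'xy'
7. 'yyyyy' → no match — must end with 'xy'
8 → no match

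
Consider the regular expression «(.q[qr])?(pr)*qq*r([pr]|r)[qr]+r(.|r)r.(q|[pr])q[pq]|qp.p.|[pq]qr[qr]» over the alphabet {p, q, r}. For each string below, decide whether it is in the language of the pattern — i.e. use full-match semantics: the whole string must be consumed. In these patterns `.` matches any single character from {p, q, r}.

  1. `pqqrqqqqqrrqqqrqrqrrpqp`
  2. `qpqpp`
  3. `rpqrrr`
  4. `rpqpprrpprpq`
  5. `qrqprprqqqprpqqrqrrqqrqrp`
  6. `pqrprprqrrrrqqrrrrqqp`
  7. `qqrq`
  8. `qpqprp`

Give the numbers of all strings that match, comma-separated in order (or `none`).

2, 6, 7

1 → no match
2 → match
3 → no match
4 → no match
5 → no match
6 → match
7 → match
8 → no match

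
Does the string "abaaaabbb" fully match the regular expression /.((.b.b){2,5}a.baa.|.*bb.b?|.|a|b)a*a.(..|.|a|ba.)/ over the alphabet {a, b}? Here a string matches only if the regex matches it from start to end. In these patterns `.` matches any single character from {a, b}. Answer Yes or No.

Yes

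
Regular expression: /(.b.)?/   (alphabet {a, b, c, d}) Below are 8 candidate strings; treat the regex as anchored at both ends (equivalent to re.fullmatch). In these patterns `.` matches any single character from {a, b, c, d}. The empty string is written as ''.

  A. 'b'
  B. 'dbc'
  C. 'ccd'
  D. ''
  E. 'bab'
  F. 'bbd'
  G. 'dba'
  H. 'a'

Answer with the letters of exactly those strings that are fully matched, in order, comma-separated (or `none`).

B, D, F, G

A → no match
B → match
C → no match
D → match
E → no match
F → match
G → match
H → no match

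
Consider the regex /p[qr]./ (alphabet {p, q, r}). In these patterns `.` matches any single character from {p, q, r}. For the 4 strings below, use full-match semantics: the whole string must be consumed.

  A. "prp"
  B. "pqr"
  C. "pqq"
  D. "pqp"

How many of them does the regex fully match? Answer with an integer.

A → match
B → match
C → match
D → match
Total matched: 4

4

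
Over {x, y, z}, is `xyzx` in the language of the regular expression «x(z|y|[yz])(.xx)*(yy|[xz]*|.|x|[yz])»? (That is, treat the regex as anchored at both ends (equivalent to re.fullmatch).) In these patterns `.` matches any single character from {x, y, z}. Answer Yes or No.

Yes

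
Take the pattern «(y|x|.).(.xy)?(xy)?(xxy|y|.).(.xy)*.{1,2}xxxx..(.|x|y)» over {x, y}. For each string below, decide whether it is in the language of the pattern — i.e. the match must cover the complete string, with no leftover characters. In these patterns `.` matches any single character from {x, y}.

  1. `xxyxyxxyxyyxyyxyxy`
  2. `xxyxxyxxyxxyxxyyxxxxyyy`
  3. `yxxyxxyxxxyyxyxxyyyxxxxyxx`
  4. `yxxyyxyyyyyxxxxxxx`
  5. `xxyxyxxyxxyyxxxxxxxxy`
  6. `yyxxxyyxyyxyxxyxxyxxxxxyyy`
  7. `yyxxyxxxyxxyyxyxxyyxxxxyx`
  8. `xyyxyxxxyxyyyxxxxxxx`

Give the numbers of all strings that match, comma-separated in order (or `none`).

1 → no match
2 → no match
3 → match
4 → no match
5 → no match
6 → no match
7 → no match
8 → no match

3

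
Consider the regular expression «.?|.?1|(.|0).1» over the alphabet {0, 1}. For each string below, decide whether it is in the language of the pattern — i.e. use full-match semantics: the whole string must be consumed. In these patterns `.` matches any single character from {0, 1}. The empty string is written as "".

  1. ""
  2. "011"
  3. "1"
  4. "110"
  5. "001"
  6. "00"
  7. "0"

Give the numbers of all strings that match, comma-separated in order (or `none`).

1 → match
2 → match
3 → match
4 → no match
5 → match
6 → no match
7 → match

1, 2, 3, 5, 7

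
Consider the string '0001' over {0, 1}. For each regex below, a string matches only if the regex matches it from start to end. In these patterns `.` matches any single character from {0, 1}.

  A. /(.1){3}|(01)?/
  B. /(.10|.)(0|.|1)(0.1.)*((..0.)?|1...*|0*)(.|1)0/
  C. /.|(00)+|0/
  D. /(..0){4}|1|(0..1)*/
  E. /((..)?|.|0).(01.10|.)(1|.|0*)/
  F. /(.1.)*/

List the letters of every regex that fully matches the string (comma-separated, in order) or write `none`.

D, E

A → no match
B → no match — must end with '0'
C → no match
D → match
E → match
F → no match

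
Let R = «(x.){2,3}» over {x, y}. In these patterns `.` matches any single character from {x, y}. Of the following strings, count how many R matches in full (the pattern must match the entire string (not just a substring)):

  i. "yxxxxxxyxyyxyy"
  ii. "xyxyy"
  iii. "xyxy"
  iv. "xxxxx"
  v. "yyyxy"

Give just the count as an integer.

1

i → no match — must start with "x"
ii → no match
iii → match
iv → no match
v → no match — must start with "x"
Total matched: 1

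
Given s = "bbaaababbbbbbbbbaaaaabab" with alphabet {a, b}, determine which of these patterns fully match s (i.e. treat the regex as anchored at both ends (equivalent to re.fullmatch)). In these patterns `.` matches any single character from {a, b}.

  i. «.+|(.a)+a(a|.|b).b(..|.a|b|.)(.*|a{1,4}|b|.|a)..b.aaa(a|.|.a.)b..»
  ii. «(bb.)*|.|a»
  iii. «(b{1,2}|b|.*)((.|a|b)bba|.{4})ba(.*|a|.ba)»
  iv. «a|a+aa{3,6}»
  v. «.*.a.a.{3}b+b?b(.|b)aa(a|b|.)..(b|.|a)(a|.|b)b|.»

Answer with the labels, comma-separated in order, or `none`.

i, iii, v

i → match
ii → no match
iii → match
iv → no match — must start with "a"
v → match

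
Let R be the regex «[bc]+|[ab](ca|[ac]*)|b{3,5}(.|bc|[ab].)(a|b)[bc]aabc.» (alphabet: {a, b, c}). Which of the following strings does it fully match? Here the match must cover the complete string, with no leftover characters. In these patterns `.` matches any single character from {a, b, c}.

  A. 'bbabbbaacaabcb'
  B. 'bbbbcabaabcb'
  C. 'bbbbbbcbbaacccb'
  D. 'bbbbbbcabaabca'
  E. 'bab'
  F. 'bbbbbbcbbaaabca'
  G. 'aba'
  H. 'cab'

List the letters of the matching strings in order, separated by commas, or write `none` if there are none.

B, D

A → no match
B → match
C → no match
D → match
E → no match
F → no match
G → no match
H → no match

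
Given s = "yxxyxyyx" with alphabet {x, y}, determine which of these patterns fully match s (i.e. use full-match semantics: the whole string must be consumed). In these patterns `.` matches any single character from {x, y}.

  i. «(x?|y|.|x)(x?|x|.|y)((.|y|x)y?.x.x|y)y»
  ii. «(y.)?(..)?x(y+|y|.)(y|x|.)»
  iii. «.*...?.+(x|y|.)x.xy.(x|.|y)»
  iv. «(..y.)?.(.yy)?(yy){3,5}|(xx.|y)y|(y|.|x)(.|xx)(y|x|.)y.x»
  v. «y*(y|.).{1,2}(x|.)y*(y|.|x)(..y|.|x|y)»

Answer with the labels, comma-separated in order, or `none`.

i → no match — must end with "y"
ii → match
iii → no match
iv → no match
v → match

ii, v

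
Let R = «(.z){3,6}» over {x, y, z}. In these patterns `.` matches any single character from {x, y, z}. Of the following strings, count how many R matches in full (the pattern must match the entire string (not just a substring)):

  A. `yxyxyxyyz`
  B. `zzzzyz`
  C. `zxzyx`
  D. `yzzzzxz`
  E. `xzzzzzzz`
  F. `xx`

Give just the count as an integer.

A. `yxyxyxyyz` → no match
B. `zzzzyz` → match
C. `zxzyx` → no match — must end with `z`
D. `yzzzzxz` → no match
E. `xzzzzzzz` → match
F. `xx` → no match — must end with `z`
Total matched: 2

2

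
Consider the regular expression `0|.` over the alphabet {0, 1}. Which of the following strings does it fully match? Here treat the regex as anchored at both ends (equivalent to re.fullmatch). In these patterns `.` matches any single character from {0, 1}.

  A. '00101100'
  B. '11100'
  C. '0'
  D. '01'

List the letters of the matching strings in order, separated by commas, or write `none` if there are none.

A. '00101100' → no match
B. '11100' → no match
C. '0' → match
D. '01' → no match

C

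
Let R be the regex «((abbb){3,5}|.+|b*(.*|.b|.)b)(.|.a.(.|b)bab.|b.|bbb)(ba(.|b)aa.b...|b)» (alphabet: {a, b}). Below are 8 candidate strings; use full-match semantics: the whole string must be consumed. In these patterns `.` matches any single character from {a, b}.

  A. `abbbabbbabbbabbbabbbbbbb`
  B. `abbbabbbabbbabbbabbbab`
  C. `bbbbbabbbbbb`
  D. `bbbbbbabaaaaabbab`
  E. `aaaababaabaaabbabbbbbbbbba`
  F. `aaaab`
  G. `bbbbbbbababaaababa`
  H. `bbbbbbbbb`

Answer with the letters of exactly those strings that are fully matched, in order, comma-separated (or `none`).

A, B, C, D, F, G, H

A → match
B → match
C → match
D → match
E → no match
F → match
G → match
H → match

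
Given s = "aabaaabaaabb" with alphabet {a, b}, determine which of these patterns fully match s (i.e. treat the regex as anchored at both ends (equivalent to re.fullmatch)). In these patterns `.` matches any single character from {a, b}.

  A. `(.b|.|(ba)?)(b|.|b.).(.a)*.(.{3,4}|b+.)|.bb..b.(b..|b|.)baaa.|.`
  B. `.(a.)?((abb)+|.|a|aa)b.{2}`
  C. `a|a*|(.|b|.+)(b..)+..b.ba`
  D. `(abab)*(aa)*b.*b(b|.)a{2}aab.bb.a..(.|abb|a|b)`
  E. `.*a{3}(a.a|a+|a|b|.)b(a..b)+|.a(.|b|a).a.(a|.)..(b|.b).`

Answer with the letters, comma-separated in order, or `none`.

A, E

A → match
B → no match
C → no match
D → no match
E → match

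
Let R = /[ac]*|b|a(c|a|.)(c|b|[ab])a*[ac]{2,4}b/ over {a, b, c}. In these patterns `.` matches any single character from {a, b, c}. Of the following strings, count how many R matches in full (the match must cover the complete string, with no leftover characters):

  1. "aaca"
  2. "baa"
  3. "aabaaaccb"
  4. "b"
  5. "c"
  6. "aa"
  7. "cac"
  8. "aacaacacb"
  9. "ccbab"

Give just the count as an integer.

1 → match
2 → no match
3 → match
4 → match
5 → match
6 → match
7 → match
8 → match
9 → no match
Total matched: 7

7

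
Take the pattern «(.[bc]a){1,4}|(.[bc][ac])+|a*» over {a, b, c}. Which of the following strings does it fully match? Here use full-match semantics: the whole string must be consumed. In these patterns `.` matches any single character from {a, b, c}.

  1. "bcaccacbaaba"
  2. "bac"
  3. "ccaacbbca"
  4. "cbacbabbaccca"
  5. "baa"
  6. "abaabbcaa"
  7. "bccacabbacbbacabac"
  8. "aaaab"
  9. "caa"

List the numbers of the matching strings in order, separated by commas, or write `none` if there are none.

1

1 → match
2 → no match
3 → no match
4 → no match
5 → no match
6 → no match
7 → no match
8 → no match
9 → no match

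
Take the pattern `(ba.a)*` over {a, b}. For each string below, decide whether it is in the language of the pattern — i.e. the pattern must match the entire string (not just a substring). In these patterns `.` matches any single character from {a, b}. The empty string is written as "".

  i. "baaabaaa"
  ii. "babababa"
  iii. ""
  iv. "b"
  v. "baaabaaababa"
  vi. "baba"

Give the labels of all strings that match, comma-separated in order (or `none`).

i. "baaabaaa" → match
ii. "babababa" → match
iii. "" → match
iv. "b" → no match
v. "baaabaaababa" → match
vi. "baba" → match

i, ii, iii, v, vi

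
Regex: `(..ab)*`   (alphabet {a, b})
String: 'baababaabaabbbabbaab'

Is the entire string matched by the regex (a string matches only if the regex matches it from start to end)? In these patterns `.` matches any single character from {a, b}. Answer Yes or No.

No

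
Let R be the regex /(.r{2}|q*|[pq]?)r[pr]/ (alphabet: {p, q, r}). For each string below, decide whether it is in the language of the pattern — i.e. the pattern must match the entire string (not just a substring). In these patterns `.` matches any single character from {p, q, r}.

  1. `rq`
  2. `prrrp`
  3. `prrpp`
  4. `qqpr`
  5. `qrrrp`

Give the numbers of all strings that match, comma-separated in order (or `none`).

2, 5

1 → no match
2 → match
3 → no match
4 → no match
5 → match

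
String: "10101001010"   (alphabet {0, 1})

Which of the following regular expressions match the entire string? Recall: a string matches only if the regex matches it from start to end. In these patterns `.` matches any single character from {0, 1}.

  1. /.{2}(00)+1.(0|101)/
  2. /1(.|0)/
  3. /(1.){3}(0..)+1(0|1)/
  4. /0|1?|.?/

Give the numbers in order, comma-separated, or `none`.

3

1 → no match
2 → no match
3 → match
4 → no match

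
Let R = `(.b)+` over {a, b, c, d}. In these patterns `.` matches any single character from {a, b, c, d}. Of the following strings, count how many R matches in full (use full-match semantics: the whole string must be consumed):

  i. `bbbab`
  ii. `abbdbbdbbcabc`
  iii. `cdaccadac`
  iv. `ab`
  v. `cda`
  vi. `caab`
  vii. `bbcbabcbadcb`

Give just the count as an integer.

1

i → no match
ii → no match — must end with `b`
iii → no match — must end with `b`
iv → match
v → no match — must end with `b`
vi → no match
vii → no match
Total matched: 1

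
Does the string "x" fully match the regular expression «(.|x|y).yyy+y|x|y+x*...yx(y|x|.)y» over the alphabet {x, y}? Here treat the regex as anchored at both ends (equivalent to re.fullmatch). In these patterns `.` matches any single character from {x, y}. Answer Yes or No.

Yes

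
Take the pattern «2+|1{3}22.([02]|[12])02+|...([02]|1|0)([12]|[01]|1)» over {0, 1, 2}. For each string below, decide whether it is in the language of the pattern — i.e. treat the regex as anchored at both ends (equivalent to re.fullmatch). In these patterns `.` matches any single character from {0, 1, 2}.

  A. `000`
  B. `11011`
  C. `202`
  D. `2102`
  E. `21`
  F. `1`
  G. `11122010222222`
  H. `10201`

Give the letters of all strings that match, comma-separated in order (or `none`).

A. `000` → no match
B. `11011` → match
C. `202` → no match
D. `2102` → no match
E. `21` → no match
F. `1` → no match
G → match
H. `10201` → match

B, G, H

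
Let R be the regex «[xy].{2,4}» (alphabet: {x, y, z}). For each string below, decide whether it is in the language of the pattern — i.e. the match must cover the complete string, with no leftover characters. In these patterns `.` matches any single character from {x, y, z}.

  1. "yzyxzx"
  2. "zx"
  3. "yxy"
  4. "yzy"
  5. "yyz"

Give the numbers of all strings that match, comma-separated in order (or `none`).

3, 4, 5

1 → no match
2 → no match
3 → match
4 → match
5 → match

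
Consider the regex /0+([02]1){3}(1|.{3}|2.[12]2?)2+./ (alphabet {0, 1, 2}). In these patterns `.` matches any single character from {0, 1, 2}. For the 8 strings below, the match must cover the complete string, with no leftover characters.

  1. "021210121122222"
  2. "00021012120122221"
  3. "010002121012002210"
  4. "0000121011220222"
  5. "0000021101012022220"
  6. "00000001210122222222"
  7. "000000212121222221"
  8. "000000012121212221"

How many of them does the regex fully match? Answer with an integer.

5

1 → match
2 → match
3 → no match
4 → no match
5 → no match
6 → match
7 → match
8 → match
Total matched: 5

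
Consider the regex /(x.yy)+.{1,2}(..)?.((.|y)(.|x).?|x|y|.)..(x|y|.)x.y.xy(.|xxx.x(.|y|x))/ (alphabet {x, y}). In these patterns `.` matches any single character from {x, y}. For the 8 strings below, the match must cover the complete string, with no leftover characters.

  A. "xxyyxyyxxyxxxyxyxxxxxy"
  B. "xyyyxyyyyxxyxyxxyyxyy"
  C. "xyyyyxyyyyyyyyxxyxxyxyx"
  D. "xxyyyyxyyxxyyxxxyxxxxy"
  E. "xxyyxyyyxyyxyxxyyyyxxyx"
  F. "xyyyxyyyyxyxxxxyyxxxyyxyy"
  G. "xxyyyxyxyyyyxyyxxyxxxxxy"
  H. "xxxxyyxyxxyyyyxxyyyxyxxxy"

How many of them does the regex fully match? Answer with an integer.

A → no match
B → match
C → no match
D → no match
E → no match
F → match
G → match
H → no match
Total matched: 3

3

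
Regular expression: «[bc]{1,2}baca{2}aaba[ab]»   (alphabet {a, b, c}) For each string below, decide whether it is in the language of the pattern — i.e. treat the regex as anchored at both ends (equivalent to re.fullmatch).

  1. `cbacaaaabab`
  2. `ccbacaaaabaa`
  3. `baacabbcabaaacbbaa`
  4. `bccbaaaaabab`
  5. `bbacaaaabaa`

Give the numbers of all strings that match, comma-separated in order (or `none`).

1. `cbacaaaabab` → match
2. `ccbacaaaabaa` → match
3 → no match
4. `bccbaaaaabab` → no match
5. `bbacaaaabaa` → match

1, 2, 5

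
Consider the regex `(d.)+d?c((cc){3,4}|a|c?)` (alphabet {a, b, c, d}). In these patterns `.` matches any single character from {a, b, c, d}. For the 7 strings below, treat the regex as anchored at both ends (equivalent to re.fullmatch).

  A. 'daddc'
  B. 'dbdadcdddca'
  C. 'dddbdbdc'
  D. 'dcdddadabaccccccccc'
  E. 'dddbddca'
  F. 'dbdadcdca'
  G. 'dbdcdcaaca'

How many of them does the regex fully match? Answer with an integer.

A → match
B → match
C → match
D → no match
E → match
F → match
G → no match
Total matched: 5

5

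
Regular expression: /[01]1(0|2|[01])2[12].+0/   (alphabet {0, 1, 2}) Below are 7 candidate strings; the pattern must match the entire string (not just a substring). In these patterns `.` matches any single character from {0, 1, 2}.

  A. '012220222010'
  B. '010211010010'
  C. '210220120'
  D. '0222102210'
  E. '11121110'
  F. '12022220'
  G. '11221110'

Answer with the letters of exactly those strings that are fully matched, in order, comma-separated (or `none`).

A, B, E, G

A → match
B → match
C → no match
D → no match
E → match
F → no match
G → match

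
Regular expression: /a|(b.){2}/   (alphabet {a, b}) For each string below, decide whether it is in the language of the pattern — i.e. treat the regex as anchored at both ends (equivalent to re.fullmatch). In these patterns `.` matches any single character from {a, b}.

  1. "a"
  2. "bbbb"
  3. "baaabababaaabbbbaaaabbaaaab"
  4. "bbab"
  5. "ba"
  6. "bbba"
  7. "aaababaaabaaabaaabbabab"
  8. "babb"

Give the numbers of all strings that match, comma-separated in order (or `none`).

1, 2, 6, 8

1 → match
2 → match
3 → no match
4 → no match
5 → no match
6 → match
7 → no match
8 → match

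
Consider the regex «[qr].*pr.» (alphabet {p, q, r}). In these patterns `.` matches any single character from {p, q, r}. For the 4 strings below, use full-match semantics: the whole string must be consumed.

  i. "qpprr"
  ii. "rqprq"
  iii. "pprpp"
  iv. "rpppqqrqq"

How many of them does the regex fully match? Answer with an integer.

i → match
ii → match
iii → no match
iv → no match
Total matched: 2

2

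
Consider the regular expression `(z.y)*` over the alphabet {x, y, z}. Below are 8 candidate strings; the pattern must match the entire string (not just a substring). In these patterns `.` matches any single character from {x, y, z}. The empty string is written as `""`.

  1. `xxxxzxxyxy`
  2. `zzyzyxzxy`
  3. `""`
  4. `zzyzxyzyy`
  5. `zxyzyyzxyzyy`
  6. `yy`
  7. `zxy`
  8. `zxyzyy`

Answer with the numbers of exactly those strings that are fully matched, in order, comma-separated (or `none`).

3, 4, 5, 7, 8

1 → no match
2 → no match
3 → match
4 → match
5 → match
6 → no match
7 → match
8 → match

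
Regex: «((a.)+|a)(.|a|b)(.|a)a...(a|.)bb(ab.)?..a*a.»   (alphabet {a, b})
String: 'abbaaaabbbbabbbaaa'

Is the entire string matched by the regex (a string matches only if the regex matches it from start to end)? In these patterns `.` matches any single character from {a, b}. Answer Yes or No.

Yes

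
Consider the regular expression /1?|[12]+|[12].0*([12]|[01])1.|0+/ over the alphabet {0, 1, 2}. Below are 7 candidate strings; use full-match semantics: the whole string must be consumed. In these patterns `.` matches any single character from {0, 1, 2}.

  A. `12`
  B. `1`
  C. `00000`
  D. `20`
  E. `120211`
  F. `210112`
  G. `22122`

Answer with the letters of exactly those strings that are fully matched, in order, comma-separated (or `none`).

A → match
B → match
C → match
D → no match
E → match
F → match
G → match

A, B, C, E, F, G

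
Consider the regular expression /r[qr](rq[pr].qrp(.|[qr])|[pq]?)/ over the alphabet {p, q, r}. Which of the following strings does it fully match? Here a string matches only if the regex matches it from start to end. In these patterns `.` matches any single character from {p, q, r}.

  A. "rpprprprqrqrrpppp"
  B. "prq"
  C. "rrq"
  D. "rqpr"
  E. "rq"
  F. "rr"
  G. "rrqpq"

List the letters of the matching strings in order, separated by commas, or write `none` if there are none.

C, E, F

A → no match
B → no match — must start with "r"
C → match
D → no match
E → match
F → match
G → no match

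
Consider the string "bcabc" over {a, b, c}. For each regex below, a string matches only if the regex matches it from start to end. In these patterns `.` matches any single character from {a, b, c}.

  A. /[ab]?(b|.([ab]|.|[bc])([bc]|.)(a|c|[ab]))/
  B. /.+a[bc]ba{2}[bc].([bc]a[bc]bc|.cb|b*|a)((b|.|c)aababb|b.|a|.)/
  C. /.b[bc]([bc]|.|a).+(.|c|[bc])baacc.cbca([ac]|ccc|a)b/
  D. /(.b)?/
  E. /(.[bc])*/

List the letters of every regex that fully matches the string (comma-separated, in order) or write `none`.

A → match
B → no match
C → no match — must end with "b"
D → no match
E → no match

A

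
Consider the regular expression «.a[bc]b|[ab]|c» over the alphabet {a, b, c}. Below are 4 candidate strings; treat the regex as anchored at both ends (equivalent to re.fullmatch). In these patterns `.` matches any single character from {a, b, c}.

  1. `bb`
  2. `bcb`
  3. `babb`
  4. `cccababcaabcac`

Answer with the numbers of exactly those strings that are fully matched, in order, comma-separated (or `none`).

1 → no match
2 → no match
3 → match
4 → no match

3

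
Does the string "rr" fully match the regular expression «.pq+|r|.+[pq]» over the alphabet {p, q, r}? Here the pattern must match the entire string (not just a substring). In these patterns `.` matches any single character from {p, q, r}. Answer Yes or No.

No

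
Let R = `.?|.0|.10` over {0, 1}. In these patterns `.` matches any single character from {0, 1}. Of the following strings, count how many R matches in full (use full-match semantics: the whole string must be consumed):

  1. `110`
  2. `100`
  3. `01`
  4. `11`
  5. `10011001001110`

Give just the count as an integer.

1

1 → match
2 → no match
3 → no match
4 → no match
5 → no match
Total matched: 1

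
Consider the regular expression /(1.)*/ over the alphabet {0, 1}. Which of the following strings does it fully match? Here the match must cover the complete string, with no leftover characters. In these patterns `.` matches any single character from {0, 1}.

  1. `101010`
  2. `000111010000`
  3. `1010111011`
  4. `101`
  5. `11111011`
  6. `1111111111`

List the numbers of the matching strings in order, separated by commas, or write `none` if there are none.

1 → match
2 → no match
3 → match
4 → no match
5 → match
6 → match

1, 3, 5, 6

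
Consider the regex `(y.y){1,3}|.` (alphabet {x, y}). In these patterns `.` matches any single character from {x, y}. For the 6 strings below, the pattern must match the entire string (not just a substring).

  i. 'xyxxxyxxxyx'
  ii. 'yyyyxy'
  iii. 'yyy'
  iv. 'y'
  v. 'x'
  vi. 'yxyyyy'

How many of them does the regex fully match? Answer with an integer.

i → no match
ii → match
iii → match
iv → match
v → match
vi → match
Total matched: 5

5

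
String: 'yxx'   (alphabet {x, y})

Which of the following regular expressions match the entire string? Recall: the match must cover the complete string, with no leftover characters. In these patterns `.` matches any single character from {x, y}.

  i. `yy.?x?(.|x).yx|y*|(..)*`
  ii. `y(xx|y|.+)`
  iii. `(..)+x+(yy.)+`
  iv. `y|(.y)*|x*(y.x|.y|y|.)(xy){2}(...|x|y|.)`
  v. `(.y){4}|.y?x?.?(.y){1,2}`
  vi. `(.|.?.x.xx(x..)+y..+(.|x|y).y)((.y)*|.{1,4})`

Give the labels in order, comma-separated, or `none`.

ii, vi

i → no match
ii → match
iii → no match
iv → no match
v → no match — must end with 'y'
vi → match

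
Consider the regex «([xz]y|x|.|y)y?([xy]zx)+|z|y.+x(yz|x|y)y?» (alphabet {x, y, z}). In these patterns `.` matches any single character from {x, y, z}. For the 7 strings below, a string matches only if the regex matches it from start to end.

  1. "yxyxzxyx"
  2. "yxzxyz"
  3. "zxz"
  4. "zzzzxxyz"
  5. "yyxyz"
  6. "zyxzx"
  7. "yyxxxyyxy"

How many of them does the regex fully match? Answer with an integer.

4

1 → no match
2 → match
3 → no match
4 → no match
5 → match
6 → match
7 → match
Total matched: 4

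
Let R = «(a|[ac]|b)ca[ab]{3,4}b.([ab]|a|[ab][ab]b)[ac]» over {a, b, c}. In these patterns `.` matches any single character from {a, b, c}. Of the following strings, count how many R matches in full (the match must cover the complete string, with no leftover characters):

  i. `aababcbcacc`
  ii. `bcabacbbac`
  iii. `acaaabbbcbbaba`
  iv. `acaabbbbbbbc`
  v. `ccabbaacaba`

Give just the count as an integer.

i. `aababcbcacc` → no match
ii. `bcabacbbac` → no match
iii → no match
iv. `acaabbbbbbbc` → match
v. `ccabbaacaba` → no match
Total matched: 1

1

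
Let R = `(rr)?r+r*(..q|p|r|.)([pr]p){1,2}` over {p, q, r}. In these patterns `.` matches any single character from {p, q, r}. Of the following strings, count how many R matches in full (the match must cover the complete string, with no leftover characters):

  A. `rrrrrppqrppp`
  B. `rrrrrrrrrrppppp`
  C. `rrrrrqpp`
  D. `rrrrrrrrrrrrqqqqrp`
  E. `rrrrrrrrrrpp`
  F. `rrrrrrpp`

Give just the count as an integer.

A → match
B → match
C → match
D → no match
E → match
F → match
Total matched: 5

5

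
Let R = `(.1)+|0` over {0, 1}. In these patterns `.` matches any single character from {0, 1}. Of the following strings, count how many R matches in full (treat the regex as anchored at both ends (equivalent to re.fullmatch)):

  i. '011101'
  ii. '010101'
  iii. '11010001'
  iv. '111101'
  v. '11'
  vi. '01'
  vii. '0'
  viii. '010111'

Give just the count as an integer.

i → match
ii → match
iii → no match
iv → match
v → match
vi → match
vii → match
viii → match
Total matched: 7

7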